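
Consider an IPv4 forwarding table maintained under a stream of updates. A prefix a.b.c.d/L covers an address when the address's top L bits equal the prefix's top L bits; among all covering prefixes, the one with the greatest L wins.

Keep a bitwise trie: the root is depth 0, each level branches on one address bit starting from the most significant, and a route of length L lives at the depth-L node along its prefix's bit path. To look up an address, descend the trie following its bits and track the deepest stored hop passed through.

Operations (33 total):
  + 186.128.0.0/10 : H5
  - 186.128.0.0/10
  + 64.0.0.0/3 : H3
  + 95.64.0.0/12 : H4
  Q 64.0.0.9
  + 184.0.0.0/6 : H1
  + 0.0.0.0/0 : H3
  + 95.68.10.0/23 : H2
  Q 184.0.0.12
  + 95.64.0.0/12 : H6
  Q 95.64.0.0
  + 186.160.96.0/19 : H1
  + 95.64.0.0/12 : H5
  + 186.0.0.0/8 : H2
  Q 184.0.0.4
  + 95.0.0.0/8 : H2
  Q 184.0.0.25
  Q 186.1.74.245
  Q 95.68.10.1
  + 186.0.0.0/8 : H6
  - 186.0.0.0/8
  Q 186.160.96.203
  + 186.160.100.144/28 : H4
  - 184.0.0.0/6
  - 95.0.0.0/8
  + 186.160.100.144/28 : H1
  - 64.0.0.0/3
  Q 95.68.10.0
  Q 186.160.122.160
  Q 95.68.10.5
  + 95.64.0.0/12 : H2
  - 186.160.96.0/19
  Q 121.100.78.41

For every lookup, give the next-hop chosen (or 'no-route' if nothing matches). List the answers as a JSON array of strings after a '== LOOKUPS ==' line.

Trace:
  + 186.128.0.0/10 (H5) depth=10
  - 186.128.0.0/10 clear@10
  + 64.0.0.0/3 (H3) depth=3
  + 95.64.0.0/12 (H4) depth=12
  ? 64.0.0.9  path d0:-→d1:-→d2:-→d3:H3  best=H3
  + 184.0.0.0/6 (H1) depth=6
  + 0.0.0.0/0 (H3) depth=0
  + 95.68.10.0/23 (H2) depth=23
  ? 184.0.0.12  path d0:H3→d1:-→d2:-→d3:-→d4:-→d5:-→d6:H1  best=H1
  + 95.64.0.0/12 (H6) depth=12
  ? 95.64.0.0  path d0:H3→d1:-→d2:-→d3:H3→d4:-→d5:-→d6:-→d7:-→d8:-→d9:-→d10:-→d11:-→d12:H6→d13:-  best=H6
  + 186.160.96.0/19 (H1) depth=19
  + 95.64.0.0/12 (H5) depth=12
  + 186.0.0.0/8 (H2) depth=8
  ? 184.0.0.4  path d0:H3→d1:-→d2:-→d3:-→d4:-→d5:-→d6:H1  best=H1
  + 95.0.0.0/8 (H2) depth=8
  ? 184.0.0.25  path d0:H3→d1:-→d2:-→d3:-→d4:-→d5:-→d6:H1  best=H1
  ? 186.1.74.245  path d0:H3→d1:-→d2:-→d3:-→d4:-→d5:-→d6:H1→d7:-→d8:H2  best=H2
  ? 95.68.10.1  path d0:H3→d1:-→d2:-→d3:H3→d4:-→d5:-→d6:-→d7:-→d8:H2→d9:-→d10:-→d11:-→d12:H5→d13:-→d14:-→d15:-→d16:-→d17:-→d18:-→d19:-→d20:-→d21:-→d22:-→d23:H2  best=H2
  + 186.0.0.0/8 (H6) depth=8
  - 186.0.0.0/8 clear@8
  ? 186.160.96.203  path d0:H3→d1:-→d2:-→d3:-→d4:-→d5:-→d6:H1→d7:-→d8:-→d9:-→d10:-→d11:-→d12:-→d13:-→d14:-→d15:-→d16:-→d17:-→d18:-→d19:H1  best=H1
  + 186.160.100.144/28 (H4) depth=28
  - 184.0.0.0/6 clear@6
  - 95.0.0.0/8 clear@8
  + 186.160.100.144/28 (H1) depth=28
  - 64.0.0.0/3 clear@3
  ? 95.68.10.0  path d0:H3→d1:-→d2:-→d3:-→d4:-→d5:-→d6:-→d7:-→d8:-→d9:-→d10:-→d11:-→d12:H5→d13:-→d14:-→d15:-→d16:-→d17:-→d18:-→d19:-→d20:-→d21:-→d22:-→d23:H2  best=H2
  ? 186.160.122.160  path d0:H3→d1:-→d2:-→d3:-→d4:-→d5:-→d6:-→d7:-→d8:-→d9:-→d10:-→d11:-→d12:-→d13:-→d14:-→d15:-→d16:-→d17:-→d18:-→d19:H1  best=H1
  ? 95.68.10.5  path d0:H3→d1:-→d2:-→d3:-→d4:-→d5:-→d6:-→d7:-→d8:-→d9:-→d10:-→d11:-→d12:H5→d13:-→d14:-→d15:-→d16:-→d17:-→d18:-→d19:-→d20:-→d21:-→d22:-→d23:H2  best=H2
  + 95.64.0.0/12 (H2) depth=12
  - 186.160.96.0/19 clear@19
  ? 121.100.78.41  path d0:H3→d1:-→d2:-  best=H3

== LOOKUPS ==
["H3","H1","H6","H1","H1","H2","H2","H1","H2","H1","H2","H3"]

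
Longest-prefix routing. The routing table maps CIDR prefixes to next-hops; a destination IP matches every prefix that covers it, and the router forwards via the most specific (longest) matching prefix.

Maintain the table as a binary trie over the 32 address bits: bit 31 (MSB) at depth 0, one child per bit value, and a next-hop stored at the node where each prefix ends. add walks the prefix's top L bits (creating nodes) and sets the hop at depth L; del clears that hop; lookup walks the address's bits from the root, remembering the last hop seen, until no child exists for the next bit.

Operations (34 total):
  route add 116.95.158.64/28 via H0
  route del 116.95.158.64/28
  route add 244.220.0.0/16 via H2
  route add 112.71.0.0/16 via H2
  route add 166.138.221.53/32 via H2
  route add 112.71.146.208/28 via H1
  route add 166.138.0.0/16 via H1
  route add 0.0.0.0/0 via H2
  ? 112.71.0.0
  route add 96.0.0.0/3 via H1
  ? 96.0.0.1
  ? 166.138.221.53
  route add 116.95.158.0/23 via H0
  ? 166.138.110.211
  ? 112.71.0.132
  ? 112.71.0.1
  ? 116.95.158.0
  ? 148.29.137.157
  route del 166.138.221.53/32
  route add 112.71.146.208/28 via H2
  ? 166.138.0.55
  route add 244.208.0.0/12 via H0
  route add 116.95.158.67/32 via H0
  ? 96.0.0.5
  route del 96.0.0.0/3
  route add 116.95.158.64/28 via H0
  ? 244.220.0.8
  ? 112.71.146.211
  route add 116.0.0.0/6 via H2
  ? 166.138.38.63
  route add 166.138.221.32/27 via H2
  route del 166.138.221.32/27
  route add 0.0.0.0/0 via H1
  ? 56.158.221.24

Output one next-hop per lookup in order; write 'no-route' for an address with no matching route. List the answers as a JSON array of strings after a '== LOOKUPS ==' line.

Process each operation:
  + 116.95.158.64/28 (H0) depth=28
  del 116.95.158.64/28 (clear depth 28)
  + 244.220.0.0/16 (H2) depth=16
  + 112.71.0.0/16 (H2) depth=16
  + 166.138.221.53/32 (H2) depth=32
  + 112.71.146.208/28 (H1) depth=28
  + 166.138.0.0/16 (H1) depth=16
  + 0.0.0.0/0 (H2) depth=0
  lookup 112.71.0.0: bits 0111000001000111 walk d0:H2→d1:-→d2:-→d3:-→d4:-→d5:-→d6:-→d7:-→d8:-→d9:-→d10:-→d11:-→d12:-→d13:-→d14:-→d15:-→d16:H2 -> H2
  + 96.0.0.0/3 (H1) depth=3
  lookup 96.0.0.1: bits 011 walk d0:H2→d1:-→d2:-→d3:H1 -> H1
  lookup 166.138.221.53: bits 10100110100010101101110100110101 walk d0:H2→d1:-→d2:-→d3:-→d4:-→d5:-→d6:-→d7:-→d8:-→d9:-→d10:-→d11:-→d12:-→d13:-→d14:-→d15:-→d16:H1→d17:-→d18:-→d19:-→d20:-→d21:-→d22:-→d23:-→d24:-→d25:-→d26:-→d27:-→d28:-→d29:-→d30:-→d31:-→d32:H2 -> H2
  + 116.95.158.0/23 (H0) depth=23
  lookup 166.138.110.211: bits 1010011010001010 walk d0:H2→d1:-→d2:-→d3:-→d4:-→d5:-→d6:-→d7:-→d8:-→d9:-→d10:-→d11:-→d12:-→d13:-→d14:-→d15:-→d16:H1 -> H1
  lookup 112.71.0.132: bits 0111000001000111 walk d0:H2→d1:-→d2:-→d3:H1→d4:-→d5:-→d6:-→d7:-→d8:-→d9:-→d10:-→d11:-→d12:-→d13:-→d14:-→d15:-→d16:H2 -> H2
  lookup 112.71.0.1: bits 0111000001000111 walk d0:H2→d1:-→d2:-→d3:H1→d4:-→d5:-→d6:-→d7:-→d8:-→d9:-→d10:-→d11:-→d12:-→d13:-→d14:-→d15:-→d16:H2 -> H2
  lookup 116.95.158.0: bits 0111010001011111100111100 walk d0:H2→d1:-→d2:-→d3:H1→d4:-→d5:-→d6:-→d7:-→d8:-→d9:-→d10:-→d11:-→d12:-→d13:-→d14:-→d15:-→d16:-→d17:-→d18:-→d19:-→d20:-→d21:-→d22:-→d23:H0→d24:-→d25:- -> H0
  lookup 148.29.137.157: bits 10 walk d0:H2→d1:-→d2:- -> H2
  del 166.138.221.53/32 (clear depth 32)
  + 112.71.146.208/28 (H2) depth=28
  lookup 166.138.0.55: bits 1010011010001010 walk d0:H2→d1:-→d2:-→d3:-→d4:-→d5:-→d6:-→d7:-→d8:-→d9:-→d10:-→d11:-→d12:-→d13:-→d14:-→d15:-→d16:H1 -> H1
  + 244.208.0.0/12 (H0) depth=12
  + 116.95.158.67/32 (H0) depth=32
  lookup 96.0.0.5: bits 011 walk d0:H2→d1:-→d2:-→d3:H1 -> H1
  del 96.0.0.0/3 (clear depth 3)
  + 116.95.158.64/28 (H0) depth=28
  lookup 244.220.0.8: bits 1111010011011100 walk d0:H2→d1:-→d2:-→d3:-→d4:-→d5:-→d6:-→d7:-→d8:-→d9:-→d10:-→d11:-→d12:H0→d13:-→d14:-→d15:-→d16:H2 -> H2
  lookup 112.71.146.211: bits 0111000001000111100100101101 walk d0:H2→d1:-→d2:-→d3:-→d4:-→d5:-→d6:-→d7:-→d8:-→d9:-→d10:-→d11:-→d12:-→d13:-→d14:-→d15:-→d16:H2→d17:-→d18:-→d19:-→d20:-→d21:-→d22:-→d23:-→d24:-→d25:-→d26:-→d27:-→d28:H2 -> H2
  + 116.0.0.0/6 (H2) depth=6
  lookup 166.138.38.63: bits 1010011010001010 walk d0:H2→d1:-→d2:-→d3:-→d4:-→d5:-→d6:-→d7:-→d8:-→d9:-→d10:-→d11:-→d12:-→d13:-→d14:-→d15:-→d16:H1 -> H1
  + 166.138.221.32/27 (H2) depth=27
  del 166.138.221.32/27 (clear depth 27)
  + 0.0.0.0/0 (H1) depth=0
  lookup 56.158.221.24: bits 0 walk d0:H1→d1:- -> H1

== LOOKUPS ==
["H2","H1","H2","H1","H2","H2","H0","H2","H1","H1","H2","H2","H1","H1"]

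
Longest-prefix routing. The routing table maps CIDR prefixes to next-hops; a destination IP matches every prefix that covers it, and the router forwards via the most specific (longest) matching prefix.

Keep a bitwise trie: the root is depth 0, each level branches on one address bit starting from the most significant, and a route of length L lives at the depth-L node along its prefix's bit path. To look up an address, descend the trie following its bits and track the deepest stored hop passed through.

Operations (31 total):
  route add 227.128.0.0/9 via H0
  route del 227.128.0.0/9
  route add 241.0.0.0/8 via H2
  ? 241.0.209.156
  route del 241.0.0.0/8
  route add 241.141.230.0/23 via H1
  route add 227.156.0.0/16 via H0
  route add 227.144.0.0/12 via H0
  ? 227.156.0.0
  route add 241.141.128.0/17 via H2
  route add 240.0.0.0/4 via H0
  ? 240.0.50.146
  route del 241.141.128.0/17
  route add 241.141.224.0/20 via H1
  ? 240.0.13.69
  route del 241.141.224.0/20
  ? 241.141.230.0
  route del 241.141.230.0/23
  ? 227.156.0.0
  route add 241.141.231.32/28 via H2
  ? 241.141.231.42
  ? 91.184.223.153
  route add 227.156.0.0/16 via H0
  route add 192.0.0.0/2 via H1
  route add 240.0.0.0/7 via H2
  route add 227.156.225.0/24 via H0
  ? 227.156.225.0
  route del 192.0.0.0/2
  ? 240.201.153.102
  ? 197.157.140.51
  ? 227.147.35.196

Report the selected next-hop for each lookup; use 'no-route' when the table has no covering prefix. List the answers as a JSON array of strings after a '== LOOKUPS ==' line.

Apply in order:
  + 227.128.0.0/9 (H0) depth=9
  del 227.128.0.0/9 (clear depth 9)
  + 241.0.0.0/8 (H2) depth=8
  lookup 241.0.209.156: bits 11110001 walk d0:-→d1:-→d2:-→d3:-→d4:-→d5:-→d6:-→d7:-→d8:H2 -> H2
  del 241.0.0.0/8 (clear depth 8)
  + 241.141.230.0/23 (H1) depth=23
  + 227.156.0.0/16 (H0) depth=16
  + 227.144.0.0/12 (H0) depth=12
  lookup 227.156.0.0: bits 1110001110011100 walk d0:-→d1:-→d2:-→d3:-→d4:-→d5:-→d6:-→d7:-→d8:-→d9:-→d10:-→d11:-→d12:H0→d13:-→d14:-→d15:-→d16:H0 -> H0
  + 241.141.128.0/17 (H2) depth=17
  + 240.0.0.0/4 (H0) depth=4
  lookup 240.0.50.146: bits 1111000 walk d0:-→d1:-→d2:-→d3:-→d4:H0→d5:-→d6:-→d7:- -> H0
  del 241.141.128.0/17 (clear depth 17)
  + 241.141.224.0/20 (H1) depth=20
  lookup 240.0.13.69: bits 1111000 walk d0:-→d1:-→d2:-→d3:-→d4:H0→d5:-→d6:-→d7:- -> H0
  del 241.141.224.0/20 (clear depth 20)
  lookup 241.141.230.0: bits 11110001100011011110011 walk d0:-→d1:-→d2:-→d3:-→d4:H0→d5:-→d6:-→d7:-→d8:-→d9:-→d10:-→d11:-→d12:-→d13:-→d14:-→d15:-→d16:-→d17:-→d18:-→d19:-→d20:-→d21:-→d22:-→d23:H1 -> H1
  del 241.141.230.0/23 (clear depth 23)
  lookup 227.156.0.0: bits 1110001110011100 walk d0:-→d1:-→d2:-→d3:-→d4:-→d5:-→d6:-→d7:-→d8:-→d9:-→d10:-→d11:-→d12:H0→d13:-→d14:-→d15:-→d16:H0 -> H0
  + 241.141.231.32/28 (H2) depth=28
  lookup 241.141.231.42: bits 1111000110001101111001110010 walk d0:-→d1:-→d2:-→d3:-→d4:H0→d5:-→d6:-→d7:-→d8:-→d9:-→d10:-→d11:-→d12:-→d13:-→d14:-→d15:-→d16:-→d17:-→d18:-→d19:-→d20:-→d21:-→d22:-→d23:-→d24:-→d25:-→d26:-→d27:-→d28:H2 -> H2
  lookup 91.184.223.153: bits ε walk d0:- -> no-route
  + 227.156.0.0/16 (H0) depth=16
  + 192.0.0.0/2 (H1) depth=2
  + 240.0.0.0/7 (H2) depth=7
  + 227.156.225.0/24 (H0) depth=24
  lookup 227.156.225.0: bits 111000111001110011100001 walk d0:-→d1:-→d2:H1→d3:-→d4:-→d5:-→d6:-→d7:-→d8:-→d9:-→d10:-→d11:-→d12:H0→d13:-→d14:-→d15:-→d16:H0→d17:-→d18:-→d19:-→d20:-→d21:-→d22:-→d23:-→d24:H0 -> H0
  del 192.0.0.0/2 (clear depth 2)
  lookup 240.201.153.102: bits 1111000 walk d0:-→d1:-→d2:-→d3:-→d4:H0→d5:-→d6:-→d7:H2 -> H2
  lookup 197.157.140.51: bits 11 walk d0:-→d1:-→d2:- -> no-route
  lookup 227.147.35.196: bits 111000111001 walk d0:-→d1:-→d2:-→d3:-→d4:-→d5:-→d6:-→d7:-→d8:-→d9:-→d10:-→d11:-→d12:H0 -> H0

== LOOKUPS ==
["H2","H0","H0","H0","H1","H0","H2","no-route","H0","H2","no-route","H0"]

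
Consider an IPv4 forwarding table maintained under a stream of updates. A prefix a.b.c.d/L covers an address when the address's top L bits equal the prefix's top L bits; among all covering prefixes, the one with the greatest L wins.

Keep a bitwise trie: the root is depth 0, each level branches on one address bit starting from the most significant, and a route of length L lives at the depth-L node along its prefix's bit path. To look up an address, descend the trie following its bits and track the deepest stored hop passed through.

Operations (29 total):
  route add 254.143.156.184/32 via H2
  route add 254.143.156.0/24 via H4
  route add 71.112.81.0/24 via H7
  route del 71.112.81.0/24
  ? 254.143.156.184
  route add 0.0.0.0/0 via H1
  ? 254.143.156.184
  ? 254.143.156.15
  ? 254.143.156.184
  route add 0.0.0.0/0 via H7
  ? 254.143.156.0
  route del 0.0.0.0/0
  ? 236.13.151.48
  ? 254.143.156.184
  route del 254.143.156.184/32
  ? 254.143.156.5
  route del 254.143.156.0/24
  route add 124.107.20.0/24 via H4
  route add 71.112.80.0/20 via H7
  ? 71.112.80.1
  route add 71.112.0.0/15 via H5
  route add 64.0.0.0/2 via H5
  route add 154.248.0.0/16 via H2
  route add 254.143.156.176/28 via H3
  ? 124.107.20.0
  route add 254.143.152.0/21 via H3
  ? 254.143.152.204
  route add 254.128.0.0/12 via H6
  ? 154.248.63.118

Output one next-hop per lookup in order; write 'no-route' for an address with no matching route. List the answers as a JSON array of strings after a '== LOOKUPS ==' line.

Process each operation:
  add 254.143.156.184/32 -> H2 at depth 32
  add 254.143.156.0/24 -> H4 at depth 24
  add 71.112.81.0/24 -> H7 at depth 24
  - 71.112.81.0/24 clear@24
  ? 254.143.156.184  path d0:-→d1:-→d2:-→d3:-→d4:-→d5:-→d6:-→d7:-→d8:-→d9:-→d10:-→d11:-→d12:-→d13:-→d14:-→d15:-→d16:-→d17:-→d18:-→d19:-→d20:-→d21:-→d22:-→d23:-→d24:H4→d25:-→d26:-→d27:-→d28:-→d29:-→d30:-→d31:-→d32:H2  best=H2
  add 0.0.0.0/0 -> H1 at depth 0
  ? 254.143.156.184  path d0:H1→d1:-→d2:-→d3:-→d4:-→d5:-→d6:-→d7:-→d8:-→d9:-→d10:-→d11:-→d12:-→d13:-→d14:-→d15:-→d16:-→d17:-→d18:-→d19:-→d20:-→d21:-→d22:-→d23:-→d24:H4→d25:-→d26:-→d27:-→d28:-→d29:-→d30:-→d31:-→d32:H2  best=H2
  ? 254.143.156.15  path d0:H1→d1:-→d2:-→d3:-→d4:-→d5:-→d6:-→d7:-→d8:-→d9:-→d10:-→d11:-→d12:-→d13:-→d14:-→d15:-→d16:-→d17:-→d18:-→d19:-→d20:-→d21:-→d22:-→d23:-→d24:H4  best=H4
  ? 254.143.156.184  path d0:H1→d1:-→d2:-→d3:-→d4:-→d5:-→d6:-→d7:-→d8:-→d9:-→d10:-→d11:-→d12:-→d13:-→d14:-→d15:-→d16:-→d17:-→d18:-→d19:-→d20:-→d21:-→d22:-→d23:-→d24:H4→d25:-→d26:-→d27:-→d28:-→d29:-→d30:-→d31:-→d32:H2  best=H2
  add 0.0.0.0/0 -> H7 at depth 0
  ? 254.143.156.0  path d0:H7→d1:-→d2:-→d3:-→d4:-→d5:-→d6:-→d7:-→d8:-→d9:-→d10:-→d11:-→d12:-→d13:-→d14:-→d15:-→d16:-→d17:-→d18:-→d19:-→d20:-→d21:-→d22:-→d23:-→d24:H4  best=H4
  - 0.0.0.0/0 clear@0
  ? 236.13.151.48  path d0:-→d1:-→d2:-→d3:-  best=no-route
  ? 254.143.156.184  path d0:-→d1:-→d2:-→d3:-→d4:-→d5:-→d6:-→d7:-→d8:-→d9:-→d10:-→d11:-→d12:-→d13:-→d14:-→d15:-→d16:-→d17:-→d18:-→d19:-→d20:-→d21:-→d22:-→d23:-→d24:H4→d25:-→d26:-→d27:-→d28:-→d29:-→d30:-→d31:-→d32:H2  best=H2
  - 254.143.156.184/32 clear@32
  ? 254.143.156.5  path d0:-→d1:-→d2:-→d3:-→d4:-→d5:-→d6:-→d7:-→d8:-→d9:-→d10:-→d11:-→d12:-→d13:-→d14:-→d15:-→d16:-→d17:-→d18:-→d19:-→d20:-→d21:-→d22:-→d23:-→d24:H4  best=H4
  - 254.143.156.0/24 clear@24
  add 124.107.20.0/24 -> H4 at depth 24
  add 71.112.80.0/20 -> H7 at depth 20
  ? 71.112.80.1  path d0:-→d1:-→d2:-→d3:-→d4:-→d5:-→d6:-→d7:-→d8:-→d9:-→d10:-→d11:-→d12:-→d13:-→d14:-→d15:-→d16:-→d17:-→d18:-→d19:-→d20:H7→d21:-→d22:-→d23:-  best=H7
  add 71.112.0.0/15 -> H5 at depth 15
  add 64.0.0.0/2 -> H5 at depth 2
  add 154.248.0.0/16 -> H2 at depth 16
  add 254.143.156.176/28 -> H3 at depth 28
  ? 124.107.20.0  path d0:-→d1:-→d2:H5→d3:-→d4:-→d5:-→d6:-→d7:-→d8:-→d9:-→d10:-→d11:-→d12:-→d13:-→d14:-→d15:-→d16:-→d17:-→d18:-→d19:-→d20:-→d21:-→d22:-→d23:-→d24:H4  best=H4
  add 254.143.152.0/21 -> H3 at depth 21
  ? 254.143.152.204  path d0:-→d1:-→d2:-→d3:-→d4:-→d5:-→d6:-→d7:-→d8:-→d9:-→d10:-→d11:-→d12:-→d13:-→d14:-→d15:-→d16:-→d17:-→d18:-→d19:-→d20:-→d21:H3  best=H3
  add 254.128.0.0/12 -> H6 at depth 12
  ? 154.248.63.118  path d0:-→d1:-→d2:-→d3:-→d4:-→d5:-→d6:-→d7:-→d8:-→d9:-→d10:-→d11:-→d12:-→d13:-→d14:-→d15:-→d16:H2  best=H2

== LOOKUPS ==
["H2","H2","H4","H2","H4","no-route","H2","H4","H7","H4","H3","H2"]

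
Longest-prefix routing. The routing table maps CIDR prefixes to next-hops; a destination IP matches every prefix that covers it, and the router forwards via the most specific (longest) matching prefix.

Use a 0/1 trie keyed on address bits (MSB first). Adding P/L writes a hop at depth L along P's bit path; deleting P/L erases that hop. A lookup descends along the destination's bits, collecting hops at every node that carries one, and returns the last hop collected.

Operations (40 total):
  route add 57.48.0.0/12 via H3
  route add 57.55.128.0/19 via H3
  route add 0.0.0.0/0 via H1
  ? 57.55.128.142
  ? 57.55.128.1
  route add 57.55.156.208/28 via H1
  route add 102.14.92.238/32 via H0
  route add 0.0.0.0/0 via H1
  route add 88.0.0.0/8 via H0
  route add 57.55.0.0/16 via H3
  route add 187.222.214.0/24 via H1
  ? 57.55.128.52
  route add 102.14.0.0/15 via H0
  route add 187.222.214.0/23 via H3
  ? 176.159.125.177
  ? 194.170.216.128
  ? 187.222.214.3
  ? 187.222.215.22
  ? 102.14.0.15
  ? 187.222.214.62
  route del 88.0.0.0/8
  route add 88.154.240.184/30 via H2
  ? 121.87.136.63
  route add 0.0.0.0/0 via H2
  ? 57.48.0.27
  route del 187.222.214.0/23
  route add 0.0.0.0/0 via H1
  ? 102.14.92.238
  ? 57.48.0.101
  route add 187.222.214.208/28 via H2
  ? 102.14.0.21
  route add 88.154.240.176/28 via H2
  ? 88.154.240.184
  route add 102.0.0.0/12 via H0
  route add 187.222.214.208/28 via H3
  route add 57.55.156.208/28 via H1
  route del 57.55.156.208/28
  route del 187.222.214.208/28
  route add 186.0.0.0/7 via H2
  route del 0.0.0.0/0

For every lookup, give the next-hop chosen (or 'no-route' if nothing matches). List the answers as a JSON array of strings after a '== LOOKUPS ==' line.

Process each operation:
  add 57.48.0.0/12 -> H3 at depth 12
  add 57.55.128.0/19 -> H3 at depth 19
  add 0.0.0.0/0 -> H1 at depth 0
  lookup 57.55.128.142: bits 0011100100110111100 walk d0:H1→d1:-→d2:-→d3:-→d4:-→d5:-→d6:-→d7:-→d8:-→d9:-→d10:-→d11:-→d12:H3→d13:-→d14:-→d15:-→d16:-→d17:-→d18:-→d19:H3 -> H3
  lookup 57.55.128.1: bits 0011100100110111100 walk d0:H1→d1:-→d2:-→d3:-→d4:-→d5:-→d6:-→d7:-→d8:-→d9:-→d10:-→d11:-→d12:H3→d13:-→d14:-→d15:-→d16:-→d17:-→d18:-→d19:H3 -> H3
  add 57.55.156.208/28 -> H1 at depth 28
  add 102.14.92.238/32 -> H0 at depth 32
  add 0.0.0.0/0 -> H1 at depth 0
  add 88.0.0.0/8 -> H0 at depth 8
  add 57.55.0.0/16 -> H3 at depth 16
  add 187.222.214.0/24 -> H1 at depth 24
  lookup 57.55.128.52: bits 0011100100110111100 walk d0:H1→d1:-→d2:-→d3:-→d4:-→d5:-→d6:-→d7:-→d8:-→d9:-→d10:-→d11:-→d12:H3→d13:-→d14:-→d15:-→d16:H3→d17:-→d18:-→d19:H3 -> H3
  add 102.14.0.0/15 -> H0 at depth 15
  add 187.222.214.0/23 -> H3 at depth 23
  lookup 176.159.125.177: bits 1011 walk d0:H1→d1:-→d2:-→d3:-→d4:- -> H1
  lookup 194.170.216.128: bits 1 walk d0:H1→d1:- -> H1
  lookup 187.222.214.3: bits 101110111101111011010110 walk d0:H1→d1:-→d2:-→d3:-→d4:-→d5:-→d6:-→d7:-→d8:-→d9:-→d10:-→d11:-→d12:-→d13:-→d14:-→d15:-→d16:-→d17:-→d18:-→d19:-→d20:-→d21:-→d22:-→d23:H3→d24:H1 -> H1
  lookup 187.222.215.22: bits 10111011110111101101011 walk d0:H1→d1:-→d2:-→d3:-→d4:-→d5:-→d6:-→d7:-→d8:-→d9:-→d10:-→d11:-→d12:-→d13:-→d14:-→d15:-→d16:-→d17:-→d18:-→d19:-→d20:-→d21:-→d22:-→d23:H3 -> H3
  lookup 102.14.0.15: bits 01100110000011100 walk d0:H1→d1:-→d2:-→d3:-→d4:-→d5:-→d6:-→d7:-→d8:-→d9:-→d10:-→d11:-→d12:-→d13:-→d14:-→d15:H0→d16:-→d17:- -> H0
  lookup 187.222.214.62: bits 101110111101111011010110 walk d0:H1→d1:-→d2:-→d3:-→d4:-→d5:-→d6:-→d7:-→d8:-→d9:-→d10:-→d11:-→d12:-→d13:-→d14:-→d15:-→d16:-→d17:-→d18:-→d19:-→d20:-→d21:-→d22:-→d23:H3→d24:H1 -> H1
  - 88.0.0.0/8 clear@8
  add 88.154.240.184/30 -> H2 at depth 30
  lookup 121.87.136.63: bits 011 walk d0:H1→d1:-→d2:-→d3:- -> H1
  add 0.0.0.0/0 -> H2 at depth 0
  lookup 57.48.0.27: bits 0011100100110 walk d0:H2→d1:-→d2:-→d3:-→d4:-→d5:-→d6:-→d7:-→d8:-→d9:-→d10:-→d11:-→d12:H3→d13:- -> H3
  - 187.222.214.0/23 clear@23
  add 0.0.0.0/0 -> H1 at depth 0
  lookup 102.14.92.238: bits 01100110000011100101110011101110 walk d0:H1→d1:-→d2:-→d3:-→d4:-→d5:-→d6:-→d7:-→d8:-→d9:-→d10:-→d11:-→d12:-→d13:-→d14:-→d15:H0→d16:-→d17:-→d18:-→d19:-→d20:-→d21:-→d22:-→d23:-→d24:-→d25:-→d26:-→d27:-→d28:-→d29:-→d30:-→d31:-→d32:H0 -> H0
  lookup 57.48.0.101: bits 0011100100110 walk d0:H1→d1:-→d2:-→d3:-→d4:-→d5:-→d6:-→d7:-→d8:-→d9:-→d10:-→d11:-→d12:H3→d13:- -> H3
  add 187.222.214.208/28 -> H2 at depth 28
  lookup 102.14.0.21: bits 01100110000011100 walk d0:H1→d1:-→d2:-→d3:-→d4:-→d5:-→d6:-→d7:-→d8:-→d9:-→d10:-→d11:-→d12:-→d13:-→d14:-→d15:H0→d16:-→d17:- -> H0
  add 88.154.240.176/28 -> H2 at depth 28
  lookup 88.154.240.184: bits 010110001001101011110000101110 walk d0:H1→d1:-→d2:-→d3:-→d4:-→d5:-→d6:-→d7:-→d8:-→d9:-→d10:-→d11:-→d12:-→d13:-→d14:-→d15:-→d16:-→d17:-→d18:-→d19:-→d20:-→d21:-→d22:-→d23:-→d24:-→d25:-→d26:-→d27:-→d28:H2→d29:-→d30:H2 -> H2
  add 102.0.0.0/12 -> H0 at depth 12
  add 187.222.214.208/28 -> H3 at depth 28
  add 57.55.156.208/28 -> H1 at depth 28
  - 57.55.156.208/28 clear@28
  - 187.222.214.208/28 clear@28
  add 186.0.0.0/7 -> H2 at depth 7
  - 0.0.0.0/0 clear@0

== LOOKUPS ==
["H3","H3","H3","H1","H1","H1","H3","H0","H1","H1","H3","H0","H3","H0","H2"]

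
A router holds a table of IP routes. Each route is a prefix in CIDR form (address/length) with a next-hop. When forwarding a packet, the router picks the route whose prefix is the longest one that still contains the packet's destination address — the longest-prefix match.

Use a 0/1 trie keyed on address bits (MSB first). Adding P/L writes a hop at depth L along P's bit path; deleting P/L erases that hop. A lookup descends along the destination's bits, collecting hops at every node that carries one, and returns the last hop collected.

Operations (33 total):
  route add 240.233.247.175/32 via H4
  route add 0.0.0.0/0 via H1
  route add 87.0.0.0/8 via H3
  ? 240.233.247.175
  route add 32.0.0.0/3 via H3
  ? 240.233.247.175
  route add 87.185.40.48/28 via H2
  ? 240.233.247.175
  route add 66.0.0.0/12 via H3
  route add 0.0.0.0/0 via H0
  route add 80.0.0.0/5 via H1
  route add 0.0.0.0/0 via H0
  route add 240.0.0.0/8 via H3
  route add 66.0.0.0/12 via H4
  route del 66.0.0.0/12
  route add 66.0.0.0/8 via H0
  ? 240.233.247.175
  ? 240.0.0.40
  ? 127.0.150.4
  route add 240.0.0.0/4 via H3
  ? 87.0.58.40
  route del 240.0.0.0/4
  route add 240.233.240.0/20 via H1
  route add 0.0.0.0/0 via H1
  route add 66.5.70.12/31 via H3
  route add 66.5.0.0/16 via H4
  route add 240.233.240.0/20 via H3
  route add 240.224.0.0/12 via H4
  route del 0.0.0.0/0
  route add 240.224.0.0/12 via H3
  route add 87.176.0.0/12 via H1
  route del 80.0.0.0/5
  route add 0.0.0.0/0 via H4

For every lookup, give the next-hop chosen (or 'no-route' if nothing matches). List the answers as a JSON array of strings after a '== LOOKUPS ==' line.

Process each operation:
  + 240.233.247.175/32 (H4) depth=32
  + 0.0.0.0/0 (H1) depth=0
  + 87.0.0.0/8 (H3) depth=8
  Q 240.233.247.175: descend 11110000111010011111011110101111 ; hops seen [H1,H4] ; pick H4
  + 32.0.0.0/3 (H3) depth=3
  Q 240.233.247.175: descend 11110000111010011111011110101111 ; hops seen [H1,H4] ; pick H4
  + 87.185.40.48/28 (H2) depth=28
  Q 240.233.247.175: descend 11110000111010011111011110101111 ; hops seen [H1,H4] ; pick H4
  + 66.0.0.0/12 (H3) depth=12
  + 0.0.0.0/0 (H0) depth=0
  + 80.0.0.0/5 (H1) depth=5
  + 0.0.0.0/0 (H0) depth=0
  + 240.0.0.0/8 (H3) depth=8
  + 66.0.0.0/12 (H4) depth=12
  - 66.0.0.0/12 clear@12
  + 66.0.0.0/8 (H0) depth=8
  Q 240.233.247.175: descend 11110000111010011111011110101111 ; hops seen [H0,H3,H4] ; pick H4
  Q 240.0.0.40: descend 11110000 ; hops seen [H0,H3] ; pick H3
  Q 127.0.150.4: descend 01 ; hops seen [H0] ; pick H0
  + 240.0.0.0/4 (H3) depth=4
  Q 87.0.58.40: descend 01010111 ; hops seen [H0,H1,H3] ; pick H3
  - 240.0.0.0/4 clear@4
  + 240.233.240.0/20 (H1) depth=20
  + 0.0.0.0/0 (H1) depth=0
  + 66.5.70.12/31 (H3) depth=31
  + 66.5.0.0/16 (H4) depth=16
  + 240.233.240.0/20 (H3) depth=20
  + 240.224.0.0/12 (H4) depth=12
  - 0.0.0.0/0 clear@0
  + 240.224.0.0/12 (H3) depth=12
  + 87.176.0.0/12 (H1) depth=12
  - 80.0.0.0/5 clear@5
  + 0.0.0.0/0 (H4) depth=0

== LOOKUPS ==
["H4","H4","H4","H4","H3","H0","H3"]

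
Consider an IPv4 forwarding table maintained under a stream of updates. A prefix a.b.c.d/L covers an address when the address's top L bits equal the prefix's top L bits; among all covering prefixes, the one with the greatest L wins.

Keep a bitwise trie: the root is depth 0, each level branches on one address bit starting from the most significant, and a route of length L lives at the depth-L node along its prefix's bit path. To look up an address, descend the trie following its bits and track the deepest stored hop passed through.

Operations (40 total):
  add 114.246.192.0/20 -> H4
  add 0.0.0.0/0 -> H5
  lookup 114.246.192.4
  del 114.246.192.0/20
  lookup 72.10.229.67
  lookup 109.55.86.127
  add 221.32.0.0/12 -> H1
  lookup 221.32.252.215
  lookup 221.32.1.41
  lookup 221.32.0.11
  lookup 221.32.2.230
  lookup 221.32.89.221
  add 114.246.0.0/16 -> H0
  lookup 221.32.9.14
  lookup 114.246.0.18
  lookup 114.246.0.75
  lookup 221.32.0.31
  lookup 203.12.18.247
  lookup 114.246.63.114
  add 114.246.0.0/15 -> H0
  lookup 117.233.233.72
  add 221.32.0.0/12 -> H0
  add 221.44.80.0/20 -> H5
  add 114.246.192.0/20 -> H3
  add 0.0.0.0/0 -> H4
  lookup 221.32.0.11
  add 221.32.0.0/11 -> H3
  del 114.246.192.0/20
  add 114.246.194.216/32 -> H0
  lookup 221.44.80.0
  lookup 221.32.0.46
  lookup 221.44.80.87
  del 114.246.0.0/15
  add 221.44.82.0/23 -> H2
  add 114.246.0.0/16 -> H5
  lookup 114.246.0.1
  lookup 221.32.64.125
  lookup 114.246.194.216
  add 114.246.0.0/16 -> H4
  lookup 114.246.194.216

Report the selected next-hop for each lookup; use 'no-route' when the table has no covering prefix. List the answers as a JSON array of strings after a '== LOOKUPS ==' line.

Process each operation:
  add 114.246.192.0/20 -> H4 at depth 20
  add 0.0.0.0/0 -> H5 at depth 0
  ? 114.246.192.4  path d0:H5→d1:-→d2:-→d3:-→d4:-→d5:-→d6:-→d7:-→d8:-→d9:-→d10:-→d11:-→d12:-→d13:-→d14:-→d15:-→d16:-→d17:-→d18:-→d19:-→d20:H4  best=H4
  - 114.246.192.0/20 clear@20
  ? 72.10.229.67  path d0:H5→d1:-→d2:-  best=H5
  ? 109.55.86.127  path d0:H5→d1:-→d2:-→d3:-  best=H5
  add 221.32.0.0/12 -> H1 at depth 12
  ? 221.32.252.215  path d0:H5→d1:-→d2:-→d3:-→d4:-→d5:-→d6:-→d7:-→d8:-→d9:-→d10:-→d11:-→d12:H1  best=H1
  ? 221.32.1.41  path d0:H5→d1:-→d2:-→d3:-→d4:-→d5:-→d6:-→d7:-→d8:-→d9:-→d10:-→d11:-→d12:H1  best=H1
  ? 221.32.0.11  path d0:H5→d1:-→d2:-→d3:-→d4:-→d5:-→d6:-→d7:-→d8:-→d9:-→d10:-→d11:-→d12:H1  best=H1
  ? 221.32.2.230  path d0:H5→d1:-→d2:-→d3:-→d4:-→d5:-→d6:-→d7:-→d8:-→d9:-→d10:-→d11:-→d12:H1  best=H1
  ? 221.32.89.221  path d0:H5→d1:-→d2:-→d3:-→d4:-→d5:-→d6:-→d7:-→d8:-→d9:-→d10:-→d11:-→d12:H1  best=H1
  add 114.246.0.0/16 -> H0 at depth 16
  ? 221.32.9.14  path d0:H5→d1:-→d2:-→d3:-→d4:-→d5:-→d6:-→d7:-→d8:-→d9:-→d10:-→d11:-→d12:H1  best=H1
  ? 114.246.0.18  path d0:H5→d1:-→d2:-→d3:-→d4:-→d5:-→d6:-→d7:-→d8:-→d9:-→d10:-→d11:-→d12:-→d13:-→d14:-→d15:-→d16:H0  best=H0
  ? 114.246.0.75  path d0:H5→d1:-→d2:-→d3:-→d4:-→d5:-→d6:-→d7:-→d8:-→d9:-→d10:-→d11:-→d12:-→d13:-→d14:-→d15:-→d16:H0  best=H0
  ? 221.32.0.31  path d0:H5→d1:-→d2:-→d3:-→d4:-→d5:-→d6:-→d7:-→d8:-→d9:-→d10:-→d11:-→d12:H1  best=H1
  ? 203.12.18.247  path d0:H5→d1:-→d2:-→d3:-  best=H5
  ? 114.246.63.114  path d0:H5→d1:-→d2:-→d3:-→d4:-→d5:-→d6:-→d7:-→d8:-→d9:-→d10:-→d11:-→d12:-→d13:-→d14:-→d15:-→d16:H0  best=H0
  add 114.246.0.0/15 -> H0 at depth 15
  ? 117.233.233.72  path d0:H5→d1:-→d2:-→d3:-→d4:-→d5:-  best=H5
  add 221.32.0.0/12 -> H0 at depth 12
  add 221.44.80.0/20 -> H5 at depth 20
  add 114.246.192.0/20 -> H3 at depth 20
  add 0.0.0.0/0 -> H4 at depth 0
  ? 221.32.0.11  path d0:H4→d1:-→d2:-→d3:-→d4:-→d5:-→d6:-→d7:-→d8:-→d9:-→d10:-→d11:-→d12:H0  best=H0
  add 221.32.0.0/11 -> H3 at depth 11
  - 114.246.192.0/20 clear@20
  add 114.246.194.216/32 -> H0 at depth 32
  ? 221.44.80.0  path d0:H4→d1:-→d2:-→d3:-→d4:-→d5:-→d6:-→d7:-→d8:-→d9:-→d10:-→d11:H3→d12:H0→d13:-→d14:-→d15:-→d16:-→d17:-→d18:-→d19:-→d20:H5  best=H5
  ? 221.32.0.46  path d0:H4→d1:-→d2:-→d3:-→d4:-→d5:-→d6:-→d7:-→d8:-→d9:-→d10:-→d11:H3→d12:H0  best=H0
  ? 221.44.80.87  path d0:H4→d1:-→d2:-→d3:-→d4:-→d5:-→d6:-→d7:-→d8:-→d9:-→d10:-→d11:H3→d12:H0→d13:-→d14:-→d15:-→d16:-→d17:-→d18:-→d19:-→d20:H5  best=H5
  - 114.246.0.0/15 clear@15
  add 221.44.82.0/23 -> H2 at depth 23
  add 114.246.0.0/16 -> H5 at depth 16
  ? 114.246.0.1  path d0:H4→d1:-→d2:-→d3:-→d4:-→d5:-→d6:-→d7:-→d8:-→d9:-→d10:-→d11:-→d12:-→d13:-→d14:-→d15:-→d16:H5  best=H5
  ? 221.32.64.125  path d0:H4→d1:-→d2:-→d3:-→d4:-→d5:-→d6:-→d7:-→d8:-→d9:-→d10:-→d11:H3→d12:H0  best=H0
  ? 114.246.194.216  path d0:H4→d1:-→d2:-→d3:-→d4:-→d5:-→d6:-→d7:-→d8:-→d9:-→d10:-→d11:-→d12:-→d13:-→d14:-→d15:-→d16:H5→d17:-→d18:-→d19:-→d20:-→d21:-→d22:-→d23:-→d24:-→d25:-→d26:-→d27:-→d28:-→d29:-→d30:-→d31:-→d32:H0  best=H0
  add 114.246.0.0/16 -> H4 at depth 16
  ? 114.246.194.216  path d0:H4→d1:-→d2:-→d3:-→d4:-→d5:-→d6:-→d7:-→d8:-→d9:-→d10:-→d11:-→d12:-→d13:-→d14:-→d15:-→d16:H4→d17:-→d18:-→d19:-→d20:-→d21:-→d22:-→d23:-→d24:-→d25:-→d26:-→d27:-→d28:-→d29:-→d30:-→d31:-→d32:H0  best=H0

== LOOKUPS ==
["H4","H5","H5","H1","H1","H1","H1","H1","H1","H0","H0","H1","H5","H0","H5","H0","H5","H0","H5","H5","H0","H0","H0"]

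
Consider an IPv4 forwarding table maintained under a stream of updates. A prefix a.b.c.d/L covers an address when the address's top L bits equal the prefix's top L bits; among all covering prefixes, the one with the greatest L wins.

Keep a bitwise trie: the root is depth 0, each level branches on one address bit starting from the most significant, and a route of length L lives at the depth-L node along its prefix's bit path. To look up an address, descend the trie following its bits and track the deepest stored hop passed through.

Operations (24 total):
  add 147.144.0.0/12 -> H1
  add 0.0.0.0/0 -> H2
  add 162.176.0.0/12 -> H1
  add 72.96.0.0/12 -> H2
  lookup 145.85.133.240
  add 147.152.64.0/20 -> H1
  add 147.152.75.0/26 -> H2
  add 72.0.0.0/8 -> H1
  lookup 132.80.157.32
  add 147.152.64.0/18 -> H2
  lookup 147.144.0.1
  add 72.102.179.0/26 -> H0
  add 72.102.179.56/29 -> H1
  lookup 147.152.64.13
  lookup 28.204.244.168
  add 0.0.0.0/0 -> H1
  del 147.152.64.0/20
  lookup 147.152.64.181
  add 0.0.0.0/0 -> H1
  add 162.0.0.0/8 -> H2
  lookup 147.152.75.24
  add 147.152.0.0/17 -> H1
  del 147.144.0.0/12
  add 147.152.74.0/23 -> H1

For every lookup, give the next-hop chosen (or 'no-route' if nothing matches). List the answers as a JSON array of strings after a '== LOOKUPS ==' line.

Process each operation:
  + 147.144.0.0/12 (H1) depth=12
  + 0.0.0.0/0 (H2) depth=0
  + 162.176.0.0/12 (H1) depth=12
  + 72.96.0.0/12 (H2) depth=12
  lookup 145.85.133.240: bits 100100 walk d0:H2→d1:-→d2:-→d3:-→d4:-→d5:-→d6:- -> H2
  + 147.152.64.0/20 (H1) depth=20
  + 147.152.75.0/26 (H2) depth=26
  + 72.0.0.0/8 (H1) depth=8
  lookup 132.80.157.32: bits 100 walk d0:H2→d1:-→d2:-→d3:- -> H2
  + 147.152.64.0/18 (H2) depth=18
  lookup 147.144.0.1: bits 100100111001 walk d0:H2→d1:-→d2:-→d3:-→d4:-→d5:-→d6:-→d7:-→d8:-→d9:-→d10:-→d11:-→d12:H1 -> H1
  + 72.102.179.0/26 (H0) depth=26
  + 72.102.179.56/29 (H1) depth=29
  lookup 147.152.64.13: bits 10010011100110000100 walk d0:H2→d1:-→d2:-→d3:-→d4:-→d5:-→d6:-→d7:-→d8:-→d9:-→d10:-→d11:-→d12:H1→d13:-→d14:-→d15:-→d16:-→d17:-→d18:H2→d19:-→d20:H1 -> H1
  lookup 28.204.244.168: bits 0 walk d0:H2→d1:- -> H2
  + 0.0.0.0/0 (H1) depth=0
  del 147.152.64.0/20 (clear depth 20)
  lookup 147.152.64.181: bits 10010011100110000100 walk d0:H1→d1:-→d2:-→d3:-→d4:-→d5:-→d6:-→d7:-→d8:-→d9:-→d10:-→d11:-→d12:H1→d13:-→d14:-→d15:-→d16:-→d17:-→d18:H2→d19:-→d20:- -> H2
  + 0.0.0.0/0 (H1) depth=0
  + 162.0.0.0/8 (H2) depth=8
  lookup 147.152.75.24: bits 10010011100110000100101100 walk d0:H1→d1:-→d2:-→d3:-→d4:-→d5:-→d6:-→d7:-→d8:-→d9:-→d10:-→d11:-→d12:H1→d13:-→d14:-→d15:-→d16:-→d17:-→d18:H2→d19:-→d20:-→d21:-→d22:-→d23:-→d24:-→d25:-→d26:H2 -> H2
  + 147.152.0.0/17 (H1) depth=17
  del 147.144.0.0/12 (clear depth 12)
  + 147.152.74.0/23 (H1) depth=23

== LOOKUPS ==
["H2","H2","H1","H1","H2","H2","H2"]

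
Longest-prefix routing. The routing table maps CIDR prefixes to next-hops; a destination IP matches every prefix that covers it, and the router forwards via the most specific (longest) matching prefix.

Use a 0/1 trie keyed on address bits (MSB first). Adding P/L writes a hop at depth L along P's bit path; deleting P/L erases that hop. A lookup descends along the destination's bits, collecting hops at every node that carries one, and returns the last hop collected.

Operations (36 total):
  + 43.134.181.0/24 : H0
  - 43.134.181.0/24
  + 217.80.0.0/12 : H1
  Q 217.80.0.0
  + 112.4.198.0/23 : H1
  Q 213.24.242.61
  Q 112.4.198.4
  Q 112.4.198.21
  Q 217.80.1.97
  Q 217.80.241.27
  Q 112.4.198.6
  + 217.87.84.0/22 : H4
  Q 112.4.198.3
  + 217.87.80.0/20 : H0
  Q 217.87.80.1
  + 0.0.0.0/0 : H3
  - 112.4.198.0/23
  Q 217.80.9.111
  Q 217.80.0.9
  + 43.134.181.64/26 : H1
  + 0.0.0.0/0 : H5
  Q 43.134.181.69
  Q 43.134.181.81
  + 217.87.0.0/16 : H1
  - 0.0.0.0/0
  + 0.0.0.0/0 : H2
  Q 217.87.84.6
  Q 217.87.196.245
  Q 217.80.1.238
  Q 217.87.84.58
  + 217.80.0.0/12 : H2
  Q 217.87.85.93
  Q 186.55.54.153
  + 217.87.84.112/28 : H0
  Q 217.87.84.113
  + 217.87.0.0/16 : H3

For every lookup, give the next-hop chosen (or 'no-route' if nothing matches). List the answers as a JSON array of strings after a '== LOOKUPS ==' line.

Apply in order:
  + 43.134.181.0/24 (H0) depth=24
  del 43.134.181.0/24 (clear depth 24)
  + 217.80.0.0/12 (H1) depth=12
  lookup 217.80.0.0: bits 110110010101 walk d0:-→d1:-→d2:-→d3:-→d4:-→d5:-→d6:-→d7:-→d8:-→d9:-→d10:-→d11:-→d12:H1 -> H1
  + 112.4.198.0/23 (H1) depth=23
  lookup 213.24.242.61: bits 1101 walk d0:-→d1:-→d2:-→d3:-→d4:- -> no-route
  lookup 112.4.198.4: bits 01110000000001001100011 walk d0:-→d1:-→d2:-→d3:-→d4:-→d5:-→d6:-→d7:-→d8:-→d9:-→d10:-→d11:-→d12:-→d13:-→d14:-→d15:-→d16:-→d17:-→d18:-→d19:-→d20:-→d21:-→d22:-→d23:H1 -> H1
  lookup 112.4.198.21: bits 01110000000001001100011 walk d0:-→d1:-→d2:-→d3:-→d4:-→d5:-→d6:-→d7:-→d8:-→d9:-→d10:-→d11:-→d12:-→d13:-→d14:-→d15:-→d16:-→d17:-→d18:-→d19:-→d20:-→d21:-→d22:-→d23:H1 -> H1
  lookup 217.80.1.97: bits 110110010101 walk d0:-→d1:-→d2:-→d3:-→d4:-→d5:-→d6:-→d7:-→d8:-→d9:-→d10:-→d11:-→d12:H1 -> H1
  lookup 217.80.241.27: bits 110110010101 walk d0:-→d1:-→d2:-→d3:-→d4:-→d5:-→d6:-→d7:-→d8:-→d9:-→d10:-→d11:-→d12:H1 -> H1
  lookup 112.4.198.6: bits 01110000000001001100011 walk d0:-→d1:-→d2:-→d3:-→d4:-→d5:-→d6:-→d7:-→d8:-→d9:-→d10:-→d11:-→d12:-→d13:-→d14:-→d15:-→d16:-→d17:-→d18:-→d19:-→d20:-→d21:-→d22:-→d23:H1 -> H1
  + 217.87.84.0/22 (H4) depth=22
  lookup 112.4.198.3: bits 01110000000001001100011 walk d0:-→d1:-→d2:-→d3:-→d4:-→d5:-→d6:-→d7:-→d8:-→d9:-→d10:-→d11:-→d12:-→d13:-→d14:-→d15:-→d16:-→d17:-→d18:-→d19:-→d20:-→d21:-→d22:-→d23:H1 -> H1
  + 217.87.80.0/20 (H0) depth=20
  lookup 217.87.80.1: bits 110110010101011101010 walk d0:-→d1:-→d2:-→d3:-→d4:-→d5:-→d6:-→d7:-→d8:-→d9:-→d10:-→d11:-→d12:H1→d13:-→d14:-→d15:-→d16:-→d17:-→d18:-→d19:-→d20:H0→d21:- -> H0
  + 0.0.0.0/0 (H3) depth=0
  del 112.4.198.0/23 (clear depth 23)
  lookup 217.80.9.111: bits 1101100101010 walk d0:H3→d1:-→d2:-→d3:-→d4:-→d5:-→d6:-→d7:-→d8:-→d9:-→d10:-→d11:-→d12:H1→d13:- -> H1
  lookup 217.80.0.9: bits 1101100101010 walk d0:H3→d1:-→d2:-→d3:-→d4:-→d5:-→d6:-→d7:-→d8:-→d9:-→d10:-→d11:-→d12:H1→d13:- -> H1
  + 43.134.181.64/26 (H1) depth=26
  + 0.0.0.0/0 (H5) depth=0
  lookup 43.134.181.69: bits 00101011100001101011010101 walk d0:H5→d1:-→d2:-→d3:-→d4:-→d5:-→d6:-→d7:-→d8:-→d9:-→d10:-→d11:-→d12:-→d13:-→d14:-→d15:-→d16:-→d17:-→d18:-→d19:-→d20:-→d21:-→d22:-→d23:-→d24:-→d25:-→d26:H1 -> H1
  lookup 43.134.181.81: bits 00101011100001101011010101 walk d0:H5→d1:-→d2:-→d3:-→d4:-→d5:-→d6:-→d7:-→d8:-→d9:-→d10:-→d11:-→d12:-→d13:-→d14:-→d15:-→d16:-→d17:-→d18:-→d19:-→d20:-→d21:-→d22:-→d23:-→d24:-→d25:-→d26:H1 -> H1
  + 217.87.0.0/16 (H1) depth=16
  del 0.0.0.0/0 (clear depth 0)
  + 0.0.0.0/0 (H2) depth=0
  lookup 217.87.84.6: bits 1101100101010111010101 walk d0:H2→d1:-→d2:-→d3:-→d4:-→d5:-→d6:-→d7:-→d8:-→d9:-→d10:-→d11:-→d12:H1→d13:-→d14:-→d15:-→d16:H1→d17:-→d18:-→d19:-→d20:H0→d21:-→d22:H4 -> H4
  lookup 217.87.196.245: bits 1101100101010111 walk d0:H2→d1:-→d2:-→d3:-→d4:-→d5:-→d6:-→d7:-→d8:-→d9:-→d10:-→d11:-→d12:H1→d13:-→d14:-→d15:-→d16:H1 -> H1
  lookup 217.80.1.238: bits 1101100101010 walk d0:H2→d1:-→d2:-→d3:-→d4:-→d5:-→d6:-→d7:-→d8:-→d9:-→d10:-→d11:-→d12:H1→d13:- -> H1
  lookup 217.87.84.58: bits 1101100101010111010101 walk d0:H2→d1:-→d2:-→d3:-→d4:-→d5:-→d6:-→d7:-→d8:-→d9:-→d10:-→d11:-→d12:H1→d13:-→d14:-→d15:-→d16:H1→d17:-→d18:-→d19:-→d20:H0→d21:-→d22:H4 -> H4
  + 217.80.0.0/12 (H2) depth=12
  lookup 217.87.85.93: bits 1101100101010111010101 walk d0:H2→d1:-→d2:-→d3:-→d4:-→d5:-→d6:-→d7:-→d8:-→d9:-→d10:-→d11:-→d12:H2→d13:-→d14:-→d15:-→d16:H1→d17:-→d18:-→d19:-→d20:H0→d21:-→d22:H4 -> H4
  lookup 186.55.54.153: bits 1 walk d0:H2→d1:- -> H2
  + 217.87.84.112/28 (H0) depth=28
  lookup 217.87.84.113: bits 1101100101010111010101000111 walk d0:H2→d1:-→d2:-→d3:-→d4:-→d5:-→d6:-→d7:-→d8:-→d9:-→d10:-→d11:-→d12:H2→d13:-→d14:-→d15:-→d16:H1→d17:-→d18:-→d19:-→d20:H0→d21:-→d22:H4→d23:-→d24:-→d25:-→d26:-→d27:-→d28:H0 -> H0
  + 217.87.0.0/16 (H3) depth=16

== LOOKUPS ==
["H1","no-route","H1","H1","H1","H1","H1","H1","H0","H1","H1","H1","H1","H4","H1","H1","H4","H4","H2","H0"]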